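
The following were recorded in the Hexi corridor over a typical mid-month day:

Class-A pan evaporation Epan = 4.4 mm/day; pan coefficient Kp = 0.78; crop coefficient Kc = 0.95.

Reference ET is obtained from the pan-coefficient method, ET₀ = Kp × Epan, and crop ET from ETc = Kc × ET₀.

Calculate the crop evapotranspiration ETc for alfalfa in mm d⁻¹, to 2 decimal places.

ET₀ = 0.78 × 4.4 = 3.4320 mm/d
ETc = Kc × ET₀ = 0.95 × 3.4320 = 3.2604 mm/d

3.26 mm d⁻¹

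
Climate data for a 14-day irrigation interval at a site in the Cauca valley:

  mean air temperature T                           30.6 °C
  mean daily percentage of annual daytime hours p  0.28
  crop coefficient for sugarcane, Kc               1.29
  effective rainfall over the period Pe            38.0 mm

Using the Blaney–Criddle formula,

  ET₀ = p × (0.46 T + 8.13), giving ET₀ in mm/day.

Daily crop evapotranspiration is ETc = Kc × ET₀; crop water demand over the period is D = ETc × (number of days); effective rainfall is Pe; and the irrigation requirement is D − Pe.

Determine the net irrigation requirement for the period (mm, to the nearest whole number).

74 mm

ET₀ = 0.28 × (0.46 × 30.6 + 8.13) = 0.28 × 22.206 = 6.2177 mm/d
ETc = Kc × ET₀ = 1.29 × 6.2177 = 8.0208 mm/d
Crop demand D = ETc × 14 d = 8.0208 × 14 = 112.291 mm
D − Pe = 112.291 − 38.0 = 74.291 mm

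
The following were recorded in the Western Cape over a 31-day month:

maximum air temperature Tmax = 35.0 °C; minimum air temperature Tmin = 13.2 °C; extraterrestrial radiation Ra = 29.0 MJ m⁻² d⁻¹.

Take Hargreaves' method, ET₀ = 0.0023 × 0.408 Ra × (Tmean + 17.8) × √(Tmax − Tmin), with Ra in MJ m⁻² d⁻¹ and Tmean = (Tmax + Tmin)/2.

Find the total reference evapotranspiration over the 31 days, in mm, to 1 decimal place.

165.0 mm

Tmean = (35.0 + 13.2)/2 = 24.10 °C
0.408 Ra = 0.408 × 29.0 = 11.8320 mm/d equivalent
ET₀ = 0.0023 × 11.8320 × (24.10 + 17.8) × √21.8 = 0.0023 × 11.8320 × 41.90 × 4.6690 = 5.3238 mm/d
Over 31 days: 5.3238 × 31 = 165.038 mm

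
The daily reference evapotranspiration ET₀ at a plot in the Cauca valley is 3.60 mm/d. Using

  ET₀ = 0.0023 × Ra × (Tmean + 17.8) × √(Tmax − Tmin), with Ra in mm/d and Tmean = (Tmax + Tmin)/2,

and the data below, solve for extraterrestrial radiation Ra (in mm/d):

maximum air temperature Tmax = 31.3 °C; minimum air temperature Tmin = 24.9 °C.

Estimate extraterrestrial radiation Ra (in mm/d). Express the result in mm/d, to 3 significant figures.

Tmean = 28.10 °C; √ΔT = 2.5298
Ra = ET₀ / [0.0023 × (Tmean+17.8) × √ΔT] = 3.60 / (0.0023 × 45.90 × 2.5298) = 13.480 mm/d

13.5 mm/d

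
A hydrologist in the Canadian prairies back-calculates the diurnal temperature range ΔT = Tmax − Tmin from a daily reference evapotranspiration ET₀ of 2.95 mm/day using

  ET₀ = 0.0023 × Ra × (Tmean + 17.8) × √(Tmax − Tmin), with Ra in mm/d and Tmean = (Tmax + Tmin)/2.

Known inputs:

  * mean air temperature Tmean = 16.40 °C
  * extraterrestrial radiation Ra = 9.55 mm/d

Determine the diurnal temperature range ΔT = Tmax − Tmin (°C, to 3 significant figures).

15.4 °C

√ΔT = ET₀ / [0.0023 × Ra × (Tmean+17.8)] = 2.95 / (0.0023 × 9.55 × 34.20) = 3.9270
ΔT = 3.9270² = 15.421 °C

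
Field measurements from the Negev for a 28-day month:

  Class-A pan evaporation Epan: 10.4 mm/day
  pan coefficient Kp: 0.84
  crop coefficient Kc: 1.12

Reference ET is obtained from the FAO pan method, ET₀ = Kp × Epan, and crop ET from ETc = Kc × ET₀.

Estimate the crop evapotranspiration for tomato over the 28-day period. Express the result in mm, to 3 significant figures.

274 mm

ET₀ = 0.84 × 10.4 = 8.7360 mm/d
ETc = Kc × ET₀ = 1.12 × 8.7360 = 9.7843 mm/d
Over 28 days: 9.7843 × 28 = 273.960 mm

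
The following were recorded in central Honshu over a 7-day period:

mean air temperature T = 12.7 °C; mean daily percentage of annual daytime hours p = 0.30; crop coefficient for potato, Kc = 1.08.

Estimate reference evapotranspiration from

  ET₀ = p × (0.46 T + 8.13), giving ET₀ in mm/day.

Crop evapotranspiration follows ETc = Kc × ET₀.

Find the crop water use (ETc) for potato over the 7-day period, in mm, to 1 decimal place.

ET₀ = 0.30 × (0.46 × 12.7 + 8.13) = 0.30 × 13.972 = 4.1916 mm/d
ETc = Kc × ET₀ = 1.08 × 4.1916 = 4.5269 mm/d
Over 7 days: 4.5269 × 7 = 31.688 mm

31.7 mm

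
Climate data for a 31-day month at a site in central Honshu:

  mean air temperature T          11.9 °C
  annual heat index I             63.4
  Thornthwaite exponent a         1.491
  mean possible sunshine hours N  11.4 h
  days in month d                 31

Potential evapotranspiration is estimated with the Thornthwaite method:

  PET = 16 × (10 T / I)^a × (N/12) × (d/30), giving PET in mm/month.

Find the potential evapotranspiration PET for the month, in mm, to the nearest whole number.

10T/I = 10 × 11.9 / 63.4 = 1.8770
(10T/I)^a = 1.8770^1.491 = 2.5570
Uncorrected PET = 16 × 2.5570 = 40.912 mm
Correction = (N/12)(d/30) = (11.4/12)(31/30) = 0.9817
PET = 40.912 × 0.9817 = 40.163 mm/month

40 mm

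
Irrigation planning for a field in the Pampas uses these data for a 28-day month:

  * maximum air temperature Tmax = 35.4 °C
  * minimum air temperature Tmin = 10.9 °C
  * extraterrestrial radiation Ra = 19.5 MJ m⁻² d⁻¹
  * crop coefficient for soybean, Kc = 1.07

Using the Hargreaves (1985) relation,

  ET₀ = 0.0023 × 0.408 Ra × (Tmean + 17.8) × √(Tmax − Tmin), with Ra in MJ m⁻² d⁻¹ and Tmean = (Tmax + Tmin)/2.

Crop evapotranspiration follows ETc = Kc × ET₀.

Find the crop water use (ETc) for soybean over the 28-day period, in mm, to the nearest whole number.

111 mm

Tmean = (35.4 + 10.9)/2 = 23.15 °C
0.408 Ra = 0.408 × 19.5 = 7.9560 mm/d equivalent
ET₀ = 0.0023 × 7.9560 × (23.15 + 17.8) × √24.5 = 0.0023 × 7.9560 × 40.95 × 4.9497 = 3.7090 mm/d
ETc = Kc × ET₀ = 1.07 × 3.7090 = 3.9686 mm/d
Over 28 days: 3.9686 × 28 = 111.121 mm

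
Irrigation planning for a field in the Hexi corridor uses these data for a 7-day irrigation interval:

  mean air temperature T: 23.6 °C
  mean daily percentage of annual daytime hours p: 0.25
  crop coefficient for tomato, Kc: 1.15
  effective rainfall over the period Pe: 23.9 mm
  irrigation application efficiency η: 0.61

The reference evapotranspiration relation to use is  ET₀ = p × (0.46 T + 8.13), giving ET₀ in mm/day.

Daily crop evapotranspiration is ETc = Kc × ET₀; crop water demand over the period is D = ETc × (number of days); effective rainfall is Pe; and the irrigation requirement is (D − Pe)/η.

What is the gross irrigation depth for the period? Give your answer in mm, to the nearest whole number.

ET₀ = 0.25 × (0.46 × 23.6 + 8.13) = 0.25 × 18.986 = 4.7465 mm/d
ETc = Kc × ET₀ = 1.15 × 4.7465 = 5.4585 mm/d
Crop demand D = ETc × 7 d = 5.4585 × 7 = 38.210 mm
D − Pe = 38.210 − 23.9 = 14.310 mm
Gross irrigation = 14.310 / 0.61 = 23.459 mm

23 mm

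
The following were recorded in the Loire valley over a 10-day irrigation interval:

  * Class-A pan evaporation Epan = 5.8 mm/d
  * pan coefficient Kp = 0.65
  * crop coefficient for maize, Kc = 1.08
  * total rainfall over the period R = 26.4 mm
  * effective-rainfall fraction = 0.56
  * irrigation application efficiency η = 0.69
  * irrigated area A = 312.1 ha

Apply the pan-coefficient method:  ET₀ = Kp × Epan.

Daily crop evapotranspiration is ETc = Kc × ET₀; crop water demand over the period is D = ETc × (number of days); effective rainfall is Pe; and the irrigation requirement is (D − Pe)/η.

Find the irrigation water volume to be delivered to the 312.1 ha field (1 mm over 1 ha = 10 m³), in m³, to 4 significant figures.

117300 m³

ET₀ = 0.65 × 5.8 = 3.7700 mm/d
ETc = Kc × ET₀ = 1.08 × 3.7700 = 4.0716 mm/d
Crop demand D = ETc × 10 d = 4.0716 × 10 = 40.716 mm
Pe = 0.56 × 26.4 = 14.784 mm
D − Pe = 40.716 − 14.784 = 25.932 mm
Gross irrigation = 25.932 / 0.69 = 37.583 mm
Volume = 37.583 mm × 312.1 ha × 10 = 117296.5 m³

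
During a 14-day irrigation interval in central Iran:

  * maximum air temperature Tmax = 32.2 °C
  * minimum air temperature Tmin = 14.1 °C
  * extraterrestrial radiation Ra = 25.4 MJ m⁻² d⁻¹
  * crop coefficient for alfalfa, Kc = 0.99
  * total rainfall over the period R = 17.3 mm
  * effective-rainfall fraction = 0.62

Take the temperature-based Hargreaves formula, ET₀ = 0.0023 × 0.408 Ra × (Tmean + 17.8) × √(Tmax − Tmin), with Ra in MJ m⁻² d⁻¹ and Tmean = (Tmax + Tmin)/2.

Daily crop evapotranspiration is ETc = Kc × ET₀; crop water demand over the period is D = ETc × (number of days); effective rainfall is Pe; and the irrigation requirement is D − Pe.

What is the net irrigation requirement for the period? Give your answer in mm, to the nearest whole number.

Tmean = (32.2 + 14.1)/2 = 23.15 °C
0.408 Ra = 0.408 × 25.4 = 10.3632 mm/d equivalent
ET₀ = 0.0023 × 10.3632 × (23.15 + 17.8) × √18.1 = 0.0023 × 10.3632 × 40.95 × 4.2544 = 4.1525 mm/d
ETc = Kc × ET₀ = 0.99 × 4.1525 = 4.1110 mm/d
Crop demand D = ETc × 14 d = 4.1110 × 14 = 57.554 mm
Pe = 0.62 × 17.3 = 10.726 mm
D − Pe = 57.554 − 10.726 = 46.828 mm

47 mm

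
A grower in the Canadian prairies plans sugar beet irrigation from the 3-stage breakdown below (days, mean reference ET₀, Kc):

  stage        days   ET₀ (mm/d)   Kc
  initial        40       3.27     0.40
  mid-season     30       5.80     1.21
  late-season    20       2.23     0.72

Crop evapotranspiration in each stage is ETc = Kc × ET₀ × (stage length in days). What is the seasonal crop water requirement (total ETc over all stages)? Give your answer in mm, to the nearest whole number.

295 mm

initial: 0.40 × 3.27 × 40 = 52.32 mm
mid-season: 1.21 × 5.80 × 30 = 210.54 mm
late-season: 0.72 × 2.23 × 20 = 32.11 mm
Seasonal total = 294.97 mm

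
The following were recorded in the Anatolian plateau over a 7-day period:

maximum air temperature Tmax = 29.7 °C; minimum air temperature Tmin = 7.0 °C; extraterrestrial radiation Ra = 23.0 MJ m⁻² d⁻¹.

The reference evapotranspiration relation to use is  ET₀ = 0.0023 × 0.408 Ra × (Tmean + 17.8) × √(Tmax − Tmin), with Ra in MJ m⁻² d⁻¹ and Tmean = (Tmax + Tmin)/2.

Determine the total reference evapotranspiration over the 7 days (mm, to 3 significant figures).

26.0 mm

Tmean = (29.7 + 7.0)/2 = 18.35 °C
0.408 Ra = 0.408 × 23.0 = 9.3840 mm/d equivalent
ET₀ = 0.0023 × 9.3840 × (18.35 + 17.8) × √22.7 = 0.0023 × 9.3840 × 36.15 × 4.7645 = 3.7174 mm/d
Over 7 days: 3.7174 × 7 = 26.022 mm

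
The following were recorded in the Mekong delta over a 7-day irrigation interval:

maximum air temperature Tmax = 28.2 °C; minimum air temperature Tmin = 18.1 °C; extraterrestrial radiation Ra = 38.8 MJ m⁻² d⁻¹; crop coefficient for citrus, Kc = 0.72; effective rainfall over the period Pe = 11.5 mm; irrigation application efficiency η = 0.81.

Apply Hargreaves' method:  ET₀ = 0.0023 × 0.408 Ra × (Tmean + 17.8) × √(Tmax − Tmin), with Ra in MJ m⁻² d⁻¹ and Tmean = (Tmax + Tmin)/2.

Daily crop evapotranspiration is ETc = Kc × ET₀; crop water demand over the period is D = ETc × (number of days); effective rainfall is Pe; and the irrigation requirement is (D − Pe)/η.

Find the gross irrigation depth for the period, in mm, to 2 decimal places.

15.29 mm

Tmean = (28.2 + 18.1)/2 = 23.15 °C
0.408 Ra = 0.408 × 38.8 = 15.8304 mm/d equivalent
ET₀ = 0.0023 × 15.8304 × (23.15 + 17.8) × √10.1 = 0.0023 × 15.8304 × 40.95 × 3.1780 = 4.7384 mm/d
ETc = Kc × ET₀ = 0.72 × 4.7384 = 3.4116 mm/d
Crop demand D = ETc × 7 d = 3.4116 × 7 = 23.881 mm
D − Pe = 23.881 − 11.5 = 12.381 mm
Gross irrigation = 12.381 / 0.81 = 15.285 mm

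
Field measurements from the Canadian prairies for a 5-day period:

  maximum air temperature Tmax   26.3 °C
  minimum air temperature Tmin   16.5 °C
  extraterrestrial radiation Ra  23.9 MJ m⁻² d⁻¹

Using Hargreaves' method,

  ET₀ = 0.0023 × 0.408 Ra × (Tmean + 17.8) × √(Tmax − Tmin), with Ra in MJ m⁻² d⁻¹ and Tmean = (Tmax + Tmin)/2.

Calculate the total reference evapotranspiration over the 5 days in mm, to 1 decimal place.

Tmean = (26.3 + 16.5)/2 = 21.40 °C
0.408 Ra = 0.408 × 23.9 = 9.7512 mm/d equivalent
ET₀ = 0.0023 × 9.7512 × (21.40 + 17.8) × √9.8 = 0.0023 × 9.7512 × 39.20 × 3.1305 = 2.7522 mm/d
Over 5 days: 2.7522 × 5 = 13.761 mm

13.8 mm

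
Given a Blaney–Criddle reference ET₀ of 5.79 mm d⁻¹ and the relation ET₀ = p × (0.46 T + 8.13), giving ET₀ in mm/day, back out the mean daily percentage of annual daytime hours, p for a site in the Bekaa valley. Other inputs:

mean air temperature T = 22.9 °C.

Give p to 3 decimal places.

0.310

p = ET₀ / (0.46 T + 8.13) = 5.79 / (0.46 × 22.9 + 8.13) = 5.79 / 18.664 = 0.3102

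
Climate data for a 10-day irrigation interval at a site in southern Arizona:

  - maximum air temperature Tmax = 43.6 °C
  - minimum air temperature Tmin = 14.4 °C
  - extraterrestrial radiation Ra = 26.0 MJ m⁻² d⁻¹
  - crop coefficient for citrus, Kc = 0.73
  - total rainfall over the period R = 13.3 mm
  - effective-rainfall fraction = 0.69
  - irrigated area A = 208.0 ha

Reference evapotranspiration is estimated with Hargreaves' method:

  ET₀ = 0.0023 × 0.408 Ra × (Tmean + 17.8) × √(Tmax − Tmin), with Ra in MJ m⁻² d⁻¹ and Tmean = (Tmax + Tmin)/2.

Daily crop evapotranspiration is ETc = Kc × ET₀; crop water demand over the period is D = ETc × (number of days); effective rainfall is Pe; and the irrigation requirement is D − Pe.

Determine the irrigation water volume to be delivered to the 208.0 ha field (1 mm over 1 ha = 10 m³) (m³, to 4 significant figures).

74600 m³

Tmean = (43.6 + 14.4)/2 = 29.00 °C
0.408 Ra = 0.408 × 26.0 = 10.6080 mm/d equivalent
ET₀ = 0.0023 × 10.6080 × (29.00 + 17.8) × √29.2 = 0.0023 × 10.6080 × 46.80 × 5.4037 = 6.1702 mm/d
ETc = Kc × ET₀ = 0.73 × 6.1702 = 4.5042 mm/d
Crop demand D = ETc × 10 d = 4.5042 × 10 = 45.042 mm
Pe = 0.69 × 13.3 = 9.177 mm
D − Pe = 45.042 − 9.177 = 35.865 mm
Volume = 35.865 mm × 208.0 ha × 10 = 74599.2 m³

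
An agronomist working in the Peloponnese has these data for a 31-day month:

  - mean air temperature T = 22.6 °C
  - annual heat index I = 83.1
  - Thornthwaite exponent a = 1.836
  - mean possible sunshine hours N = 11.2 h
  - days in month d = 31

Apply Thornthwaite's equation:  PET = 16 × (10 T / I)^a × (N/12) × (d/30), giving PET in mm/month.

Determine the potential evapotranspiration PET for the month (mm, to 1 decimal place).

10T/I = 10 × 22.6 / 83.1 = 2.7196
(10T/I)^a = 2.7196^1.836 = 6.2770
Uncorrected PET = 16 × 6.2770 = 100.432 mm
Correction = (N/12)(d/30) = (11.2/12)(31/30) = 0.9644
PET = 100.432 × 0.9644 = 96.857 mm/month

96.9 mm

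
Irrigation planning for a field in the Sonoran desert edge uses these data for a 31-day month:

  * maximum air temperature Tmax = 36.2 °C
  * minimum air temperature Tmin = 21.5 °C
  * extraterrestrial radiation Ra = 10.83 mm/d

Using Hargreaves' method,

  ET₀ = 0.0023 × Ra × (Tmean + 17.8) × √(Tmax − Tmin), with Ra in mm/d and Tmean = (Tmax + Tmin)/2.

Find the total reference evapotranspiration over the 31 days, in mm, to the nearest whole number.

138 mm

Tmean = (36.2 + 21.5)/2 = 28.85 °C
ET₀ = 0.0023 × 10.83 × (28.85 + 17.8) × √14.7 = 0.0023 × 10.83 × 46.65 × 3.8341 = 4.4552 mm/d
Over 31 days: 4.4552 × 31 = 138.111 mm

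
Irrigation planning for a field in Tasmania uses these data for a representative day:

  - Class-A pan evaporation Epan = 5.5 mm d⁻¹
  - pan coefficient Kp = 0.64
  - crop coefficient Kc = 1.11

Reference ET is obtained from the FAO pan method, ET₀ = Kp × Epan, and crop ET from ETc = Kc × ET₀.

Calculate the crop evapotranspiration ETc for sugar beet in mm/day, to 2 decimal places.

3.91 mm/day

ET₀ = 0.64 × 5.5 = 3.5200 mm/d
ETc = Kc × ET₀ = 1.11 × 3.5200 = 3.9072 mm/d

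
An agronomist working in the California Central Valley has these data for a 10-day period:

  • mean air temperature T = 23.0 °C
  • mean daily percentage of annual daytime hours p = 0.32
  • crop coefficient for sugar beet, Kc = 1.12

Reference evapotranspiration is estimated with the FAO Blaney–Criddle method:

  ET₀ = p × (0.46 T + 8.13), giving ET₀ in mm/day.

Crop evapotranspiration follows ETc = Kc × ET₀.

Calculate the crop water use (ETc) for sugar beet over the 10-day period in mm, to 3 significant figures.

67.1 mm

ET₀ = 0.32 × (0.46 × 23.0 + 8.13) = 0.32 × 18.710 = 5.9872 mm/d
ETc = Kc × ET₀ = 1.12 × 5.9872 = 6.7057 mm/d
Over 10 days: 6.7057 × 10 = 67.057 mm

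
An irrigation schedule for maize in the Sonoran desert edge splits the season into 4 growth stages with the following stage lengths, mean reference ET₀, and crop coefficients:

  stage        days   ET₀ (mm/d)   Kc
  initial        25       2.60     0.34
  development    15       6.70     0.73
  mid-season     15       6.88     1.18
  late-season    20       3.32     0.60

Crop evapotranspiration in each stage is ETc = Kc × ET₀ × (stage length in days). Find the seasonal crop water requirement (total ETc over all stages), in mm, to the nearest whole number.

initial: 0.34 × 2.60 × 25 = 22.10 mm
development: 0.73 × 6.70 × 15 = 73.37 mm
mid-season: 1.18 × 6.88 × 15 = 121.78 mm
late-season: 0.60 × 3.32 × 20 = 39.84 mm
Seasonal total = 257.09 mm

257 mm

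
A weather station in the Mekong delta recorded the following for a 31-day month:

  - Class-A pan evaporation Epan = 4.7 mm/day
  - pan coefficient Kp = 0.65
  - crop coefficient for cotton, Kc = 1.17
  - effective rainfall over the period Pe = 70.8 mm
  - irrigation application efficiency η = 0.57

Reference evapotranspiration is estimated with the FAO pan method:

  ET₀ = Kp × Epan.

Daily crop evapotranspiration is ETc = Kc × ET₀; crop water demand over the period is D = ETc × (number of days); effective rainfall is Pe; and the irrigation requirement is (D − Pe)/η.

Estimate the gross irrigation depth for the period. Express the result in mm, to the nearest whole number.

ET₀ = 0.65 × 4.7 = 3.0550 mm/d
ETc = Kc × ET₀ = 1.17 × 3.0550 = 3.5744 mm/d
Crop demand D = ETc × 31 d = 3.5744 × 31 = 110.806 mm
D − Pe = 110.806 − 70.8 = 40.006 mm
Gross irrigation = 40.006 / 0.57 = 70.186 mm

70 mm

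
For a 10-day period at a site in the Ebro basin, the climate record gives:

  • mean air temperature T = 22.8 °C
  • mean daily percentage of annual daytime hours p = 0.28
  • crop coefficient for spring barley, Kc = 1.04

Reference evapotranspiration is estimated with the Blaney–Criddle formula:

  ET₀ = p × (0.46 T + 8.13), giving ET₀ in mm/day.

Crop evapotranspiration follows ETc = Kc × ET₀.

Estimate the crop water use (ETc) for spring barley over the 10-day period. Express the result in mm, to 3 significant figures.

54.2 mm

ET₀ = 0.28 × (0.46 × 22.8 + 8.13) = 0.28 × 18.618 = 5.2130 mm/d
ETc = Kc × ET₀ = 1.04 × 5.2130 = 5.4215 mm/d
Over 10 days: 5.4215 × 10 = 54.215 mm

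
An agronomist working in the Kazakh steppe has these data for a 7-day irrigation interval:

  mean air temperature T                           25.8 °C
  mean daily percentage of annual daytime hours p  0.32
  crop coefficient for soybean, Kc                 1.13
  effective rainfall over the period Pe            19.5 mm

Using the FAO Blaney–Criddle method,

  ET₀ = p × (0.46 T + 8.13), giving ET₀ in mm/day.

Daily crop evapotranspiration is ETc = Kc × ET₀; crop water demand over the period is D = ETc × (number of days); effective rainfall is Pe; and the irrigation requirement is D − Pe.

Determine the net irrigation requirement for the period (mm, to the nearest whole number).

ET₀ = 0.32 × (0.46 × 25.8 + 8.13) = 0.32 × 19.998 = 6.3994 mm/d
ETc = Kc × ET₀ = 1.13 × 6.3994 = 7.2313 mm/d
Crop demand D = ETc × 7 d = 7.2313 × 7 = 50.619 mm
D − Pe = 50.619 − 19.5 = 31.119 mm

31 mm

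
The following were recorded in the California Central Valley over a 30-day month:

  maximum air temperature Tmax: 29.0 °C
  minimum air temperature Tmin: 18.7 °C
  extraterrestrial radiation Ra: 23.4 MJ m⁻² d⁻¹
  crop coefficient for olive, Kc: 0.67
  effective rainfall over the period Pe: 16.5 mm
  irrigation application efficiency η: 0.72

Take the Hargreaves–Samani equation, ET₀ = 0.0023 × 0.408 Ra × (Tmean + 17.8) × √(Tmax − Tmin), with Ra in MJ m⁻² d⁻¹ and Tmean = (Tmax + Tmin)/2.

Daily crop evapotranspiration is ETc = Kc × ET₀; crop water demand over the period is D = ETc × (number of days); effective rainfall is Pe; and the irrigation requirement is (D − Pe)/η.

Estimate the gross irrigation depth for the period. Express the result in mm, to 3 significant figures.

59.0 mm

Tmean = (29.0 + 18.7)/2 = 23.85 °C
0.408 Ra = 0.408 × 23.4 = 9.5472 mm/d equivalent
ET₀ = 0.0023 × 9.5472 × (23.85 + 17.8) × √10.3 = 0.0023 × 9.5472 × 41.65 × 3.2094 = 2.9352 mm/d
ETc = Kc × ET₀ = 0.67 × 2.9352 = 1.9666 mm/d
Crop demand D = ETc × 30 d = 1.9666 × 30 = 58.998 mm
D − Pe = 58.998 − 16.5 = 42.498 mm
Gross irrigation = 42.498 / 0.72 = 59.025 mm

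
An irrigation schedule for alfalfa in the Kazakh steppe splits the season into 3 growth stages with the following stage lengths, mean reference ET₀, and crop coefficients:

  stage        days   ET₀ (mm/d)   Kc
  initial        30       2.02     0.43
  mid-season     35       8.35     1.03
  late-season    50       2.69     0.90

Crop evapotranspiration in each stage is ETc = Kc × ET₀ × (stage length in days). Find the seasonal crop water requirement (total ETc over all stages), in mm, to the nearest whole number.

initial: 0.43 × 2.02 × 30 = 26.06 mm
mid-season: 1.03 × 8.35 × 35 = 301.02 mm
late-season: 0.90 × 2.69 × 50 = 121.05 mm
Seasonal total = 448.13 mm

448 mm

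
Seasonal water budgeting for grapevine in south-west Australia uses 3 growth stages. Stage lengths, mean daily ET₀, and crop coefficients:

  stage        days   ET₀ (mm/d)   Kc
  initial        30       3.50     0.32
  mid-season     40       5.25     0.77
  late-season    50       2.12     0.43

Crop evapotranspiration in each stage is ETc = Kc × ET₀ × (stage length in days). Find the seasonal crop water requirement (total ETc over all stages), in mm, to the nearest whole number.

initial: 0.32 × 3.50 × 30 = 33.60 mm
mid-season: 0.77 × 5.25 × 40 = 161.70 mm
late-season: 0.43 × 2.12 × 50 = 45.58 mm
Seasonal total = 240.88 mm

241 mm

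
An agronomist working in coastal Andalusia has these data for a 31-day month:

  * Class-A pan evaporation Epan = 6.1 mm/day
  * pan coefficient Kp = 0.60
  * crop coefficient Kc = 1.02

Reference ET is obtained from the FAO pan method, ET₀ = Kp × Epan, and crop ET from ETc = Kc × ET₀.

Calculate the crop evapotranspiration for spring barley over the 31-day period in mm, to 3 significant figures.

116 mm

ET₀ = 0.60 × 6.1 = 3.6600 mm/d
ETc = Kc × ET₀ = 1.02 × 3.6600 = 3.7332 mm/d
Over 31 days: 3.7332 × 31 = 115.729 mm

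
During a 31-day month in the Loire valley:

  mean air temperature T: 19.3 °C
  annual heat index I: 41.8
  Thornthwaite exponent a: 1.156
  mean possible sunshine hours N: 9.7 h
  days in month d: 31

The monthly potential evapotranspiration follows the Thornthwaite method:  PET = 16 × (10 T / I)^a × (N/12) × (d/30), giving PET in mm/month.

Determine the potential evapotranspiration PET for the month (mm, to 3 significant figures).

78.3 mm

10T/I = 10 × 19.3 / 41.8 = 4.6172
(10T/I)^a = 4.6172^1.156 = 5.8617
Uncorrected PET = 16 × 5.8617 = 93.787 mm
Correction = (N/12)(d/30) = (9.7/12)(31/30) = 0.8353
PET = 93.787 × 0.8353 = 78.340 mm/month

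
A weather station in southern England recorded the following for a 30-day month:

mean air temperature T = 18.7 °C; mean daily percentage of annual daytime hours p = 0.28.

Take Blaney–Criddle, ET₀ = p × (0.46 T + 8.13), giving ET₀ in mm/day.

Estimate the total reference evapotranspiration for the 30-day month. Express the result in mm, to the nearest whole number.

ET₀ = 0.28 × (0.46 × 18.7 + 8.13) = 0.28 × 16.732 = 4.6850 mm/d
Monthly total = 4.6850 × 30 = 140.550 mm

141 mm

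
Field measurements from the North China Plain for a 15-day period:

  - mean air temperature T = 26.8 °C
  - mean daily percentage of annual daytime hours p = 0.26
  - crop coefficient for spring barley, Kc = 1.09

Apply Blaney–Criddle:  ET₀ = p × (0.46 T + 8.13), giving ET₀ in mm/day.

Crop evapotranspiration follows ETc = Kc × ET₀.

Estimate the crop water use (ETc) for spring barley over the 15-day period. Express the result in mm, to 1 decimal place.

ET₀ = 0.26 × (0.46 × 26.8 + 8.13) = 0.26 × 20.458 = 5.3191 mm/d
ETc = Kc × ET₀ = 1.09 × 5.3191 = 5.7978 mm/d
Over 15 days: 5.7978 × 15 = 86.967 mm

87.0 mm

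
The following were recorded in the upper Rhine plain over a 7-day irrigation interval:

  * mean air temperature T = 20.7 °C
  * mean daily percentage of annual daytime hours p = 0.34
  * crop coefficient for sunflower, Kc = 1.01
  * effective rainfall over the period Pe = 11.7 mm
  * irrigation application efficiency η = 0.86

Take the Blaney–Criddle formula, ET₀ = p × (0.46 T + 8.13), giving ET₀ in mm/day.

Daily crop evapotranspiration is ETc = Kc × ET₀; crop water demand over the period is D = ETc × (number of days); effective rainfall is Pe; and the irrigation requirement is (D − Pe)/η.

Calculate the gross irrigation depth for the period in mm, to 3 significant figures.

ET₀ = 0.34 × (0.46 × 20.7 + 8.13) = 0.34 × 17.652 = 6.0017 mm/d
ETc = Kc × ET₀ = 1.01 × 6.0017 = 6.0617 mm/d
Crop demand D = ETc × 7 d = 6.0617 × 7 = 42.432 mm
D − Pe = 42.432 − 11.7 = 30.732 mm
Gross irrigation = 30.732 / 0.86 = 35.735 mm

35.7 mm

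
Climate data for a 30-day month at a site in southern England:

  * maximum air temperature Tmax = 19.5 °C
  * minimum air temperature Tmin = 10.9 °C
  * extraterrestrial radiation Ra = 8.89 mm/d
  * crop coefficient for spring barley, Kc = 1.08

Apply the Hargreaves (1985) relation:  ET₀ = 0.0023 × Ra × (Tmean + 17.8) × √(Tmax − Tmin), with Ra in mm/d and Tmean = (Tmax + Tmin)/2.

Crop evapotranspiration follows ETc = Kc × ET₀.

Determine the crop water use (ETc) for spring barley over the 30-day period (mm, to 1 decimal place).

64.1 mm

Tmean = (19.5 + 10.9)/2 = 15.20 °C
ET₀ = 0.0023 × 8.89 × (15.20 + 17.8) × √8.6 = 0.0023 × 8.89 × 33.00 × 2.9326 = 1.9788 mm/d
ETc = Kc × ET₀ = 1.08 × 1.9788 = 2.1371 mm/d
Over 30 days: 2.1371 × 30 = 64.113 mm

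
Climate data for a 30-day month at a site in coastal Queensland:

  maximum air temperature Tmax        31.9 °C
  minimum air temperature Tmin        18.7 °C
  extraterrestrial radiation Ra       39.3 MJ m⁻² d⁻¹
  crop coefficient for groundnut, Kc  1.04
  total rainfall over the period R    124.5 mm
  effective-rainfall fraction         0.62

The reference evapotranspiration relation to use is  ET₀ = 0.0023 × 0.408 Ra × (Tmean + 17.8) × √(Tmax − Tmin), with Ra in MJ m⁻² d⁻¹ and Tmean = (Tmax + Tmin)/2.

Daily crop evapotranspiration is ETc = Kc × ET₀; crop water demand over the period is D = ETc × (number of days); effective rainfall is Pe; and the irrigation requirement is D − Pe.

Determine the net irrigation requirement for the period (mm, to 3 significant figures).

103 mm

Tmean = (31.9 + 18.7)/2 = 25.30 °C
0.408 Ra = 0.408 × 39.3 = 16.0344 mm/d equivalent
ET₀ = 0.0023 × 16.0344 × (25.30 + 17.8) × √13.2 = 0.0023 × 16.0344 × 43.10 × 3.6332 = 5.7749 mm/d
ETc = Kc × ET₀ = 1.04 × 5.7749 = 6.0059 mm/d
Crop demand D = ETc × 30 d = 6.0059 × 30 = 180.177 mm
Pe = 0.62 × 124.5 = 77.190 mm
D − Pe = 180.177 − 77.190 = 102.987 mm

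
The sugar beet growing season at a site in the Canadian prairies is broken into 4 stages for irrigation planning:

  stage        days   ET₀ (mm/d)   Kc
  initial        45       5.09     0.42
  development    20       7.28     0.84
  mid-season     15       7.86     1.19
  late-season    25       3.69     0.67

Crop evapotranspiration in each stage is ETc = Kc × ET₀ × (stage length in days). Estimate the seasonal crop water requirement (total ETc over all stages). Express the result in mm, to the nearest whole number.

initial: 0.42 × 5.09 × 45 = 96.20 mm
development: 0.84 × 7.28 × 20 = 122.30 mm
mid-season: 1.19 × 7.86 × 15 = 140.30 mm
late-season: 0.67 × 3.69 × 25 = 61.81 mm
Seasonal total = 420.61 mm

421 mm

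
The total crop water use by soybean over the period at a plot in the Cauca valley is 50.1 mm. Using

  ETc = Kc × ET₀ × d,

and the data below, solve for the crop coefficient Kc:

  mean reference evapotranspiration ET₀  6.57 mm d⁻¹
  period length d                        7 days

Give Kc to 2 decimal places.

1.09

ETc = Kc × ET₀ × d  ⇒  Kc = ETc / (ET₀ × d)
Kc = 50.1 / (6.57 × 7) = 50.1 / 45.99 = 1.0894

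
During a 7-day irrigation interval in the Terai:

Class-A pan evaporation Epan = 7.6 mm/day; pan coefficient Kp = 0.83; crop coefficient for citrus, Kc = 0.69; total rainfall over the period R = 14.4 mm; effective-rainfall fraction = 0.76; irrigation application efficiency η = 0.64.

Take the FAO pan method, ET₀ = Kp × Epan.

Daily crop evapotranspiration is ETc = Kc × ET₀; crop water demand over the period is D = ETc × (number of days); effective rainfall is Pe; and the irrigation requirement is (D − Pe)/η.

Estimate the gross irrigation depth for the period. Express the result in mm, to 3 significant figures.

30.5 mm

ET₀ = 0.83 × 7.6 = 6.3080 mm/d
ETc = Kc × ET₀ = 0.69 × 6.3080 = 4.3525 mm/d
Crop demand D = ETc × 7 d = 4.3525 × 7 = 30.468 mm
Pe = 0.76 × 14.4 = 10.944 mm
D − Pe = 30.468 − 10.944 = 19.524 mm
Gross irrigation = 19.524 / 0.64 = 30.506 mm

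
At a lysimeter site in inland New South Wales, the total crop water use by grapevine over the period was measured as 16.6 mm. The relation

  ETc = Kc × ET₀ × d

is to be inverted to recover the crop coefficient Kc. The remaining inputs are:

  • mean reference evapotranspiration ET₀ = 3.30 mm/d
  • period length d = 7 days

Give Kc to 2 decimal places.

ETc = Kc × ET₀ × d  ⇒  Kc = ETc / (ET₀ × d)
Kc = 16.6 / (3.30 × 7) = 16.6 / 23.10 = 0.7186

0.72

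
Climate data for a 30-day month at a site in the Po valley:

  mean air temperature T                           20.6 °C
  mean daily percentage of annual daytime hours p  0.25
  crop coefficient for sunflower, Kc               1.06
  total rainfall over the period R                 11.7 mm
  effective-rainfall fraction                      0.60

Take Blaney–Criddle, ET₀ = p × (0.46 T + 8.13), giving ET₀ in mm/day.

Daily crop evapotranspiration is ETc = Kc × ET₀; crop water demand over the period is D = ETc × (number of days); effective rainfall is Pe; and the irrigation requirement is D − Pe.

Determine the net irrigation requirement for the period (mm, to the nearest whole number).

ET₀ = 0.25 × (0.46 × 20.6 + 8.13) = 0.25 × 17.606 = 4.4015 mm/d
ETc = Kc × ET₀ = 1.06 × 4.4015 = 4.6656 mm/d
Crop demand D = ETc × 30 d = 4.6656 × 30 = 139.968 mm
Pe = 0.60 × 11.7 = 7.020 mm
D − Pe = 139.968 − 7.020 = 132.948 mm

133 mm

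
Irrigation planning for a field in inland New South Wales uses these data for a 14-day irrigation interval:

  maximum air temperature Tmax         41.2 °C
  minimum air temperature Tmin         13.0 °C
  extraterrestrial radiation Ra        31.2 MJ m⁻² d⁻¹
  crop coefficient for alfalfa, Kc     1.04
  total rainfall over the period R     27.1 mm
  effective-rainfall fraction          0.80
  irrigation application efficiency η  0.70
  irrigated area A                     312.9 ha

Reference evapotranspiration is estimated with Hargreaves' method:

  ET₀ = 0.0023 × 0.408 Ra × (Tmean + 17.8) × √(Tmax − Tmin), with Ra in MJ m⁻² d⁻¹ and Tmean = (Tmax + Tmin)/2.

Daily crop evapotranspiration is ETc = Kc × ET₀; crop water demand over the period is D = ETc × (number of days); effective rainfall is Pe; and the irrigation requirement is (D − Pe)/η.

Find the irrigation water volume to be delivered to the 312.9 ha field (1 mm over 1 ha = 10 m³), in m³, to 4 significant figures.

Tmean = (41.2 + 13.0)/2 = 27.10 °C
0.408 Ra = 0.408 × 31.2 = 12.7296 mm/d equivalent
ET₀ = 0.0023 × 12.7296 × (27.10 + 17.8) × √28.2 = 0.0023 × 12.7296 × 44.90 × 5.3104 = 6.9810 mm/d
ETc = Kc × ET₀ = 1.04 × 6.9810 = 7.2602 mm/d
Crop demand D = ETc × 14 d = 7.2602 × 14 = 101.643 mm
Pe = 0.80 × 27.1 = 21.680 mm
D − Pe = 101.643 − 21.680 = 79.963 mm
Gross irrigation = 79.963 / 0.70 = 114.233 mm
Volume = 114.233 mm × 312.9 ha × 10 = 357435.1 m³

357400 m³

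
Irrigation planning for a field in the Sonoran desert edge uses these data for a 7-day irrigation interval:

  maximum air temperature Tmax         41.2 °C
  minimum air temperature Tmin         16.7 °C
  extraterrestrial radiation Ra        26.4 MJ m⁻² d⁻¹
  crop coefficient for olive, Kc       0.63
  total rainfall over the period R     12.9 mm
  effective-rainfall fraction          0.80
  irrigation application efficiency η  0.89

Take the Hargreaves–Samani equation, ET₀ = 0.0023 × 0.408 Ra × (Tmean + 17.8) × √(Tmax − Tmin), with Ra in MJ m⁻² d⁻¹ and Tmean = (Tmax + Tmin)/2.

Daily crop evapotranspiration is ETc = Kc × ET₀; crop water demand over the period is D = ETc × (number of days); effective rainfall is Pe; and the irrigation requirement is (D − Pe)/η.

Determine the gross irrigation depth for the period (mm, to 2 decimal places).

Tmean = (41.2 + 16.7)/2 = 28.95 °C
0.408 Ra = 0.408 × 26.4 = 10.7712 mm/d equivalent
ET₀ = 0.0023 × 10.7712 × (28.95 + 17.8) × √24.5 = 0.0023 × 10.7712 × 46.75 × 4.9497 = 5.7326 mm/d
ETc = Kc × ET₀ = 0.63 × 5.7326 = 3.6115 mm/d
Crop demand D = ETc × 7 d = 3.6115 × 7 = 25.281 mm
Pe = 0.80 × 12.9 = 10.320 mm
D − Pe = 25.281 − 10.320 = 14.961 mm
Gross irrigation = 14.961 / 0.89 = 16.810 mm

16.81 mm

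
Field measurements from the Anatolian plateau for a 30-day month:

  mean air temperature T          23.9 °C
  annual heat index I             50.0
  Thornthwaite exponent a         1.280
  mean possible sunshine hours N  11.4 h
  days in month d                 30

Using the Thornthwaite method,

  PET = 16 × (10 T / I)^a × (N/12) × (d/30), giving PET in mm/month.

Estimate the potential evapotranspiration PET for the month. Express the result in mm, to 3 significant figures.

113 mm

10T/I = 10 × 23.9 / 50.0 = 4.7800
(10T/I)^a = 4.7800^1.280 = 7.4074
Uncorrected PET = 16 × 7.4074 = 118.518 mm
Correction = (N/12)(d/30) = (11.4/12)(30/30) = 0.9500
PET = 118.518 × 0.9500 = 112.592 mm/month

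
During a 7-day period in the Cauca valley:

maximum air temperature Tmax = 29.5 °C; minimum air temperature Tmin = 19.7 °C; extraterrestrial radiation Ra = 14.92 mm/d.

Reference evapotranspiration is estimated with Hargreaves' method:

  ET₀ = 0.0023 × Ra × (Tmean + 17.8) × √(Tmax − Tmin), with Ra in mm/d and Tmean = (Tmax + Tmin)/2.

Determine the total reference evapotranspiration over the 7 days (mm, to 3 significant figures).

31.9 mm

Tmean = (29.5 + 19.7)/2 = 24.60 °C
ET₀ = 0.0023 × 14.92 × (24.60 + 17.8) × √9.8 = 0.0023 × 14.92 × 42.40 × 3.1305 = 4.5549 mm/d
Over 7 days: 4.5549 × 7 = 31.884 mm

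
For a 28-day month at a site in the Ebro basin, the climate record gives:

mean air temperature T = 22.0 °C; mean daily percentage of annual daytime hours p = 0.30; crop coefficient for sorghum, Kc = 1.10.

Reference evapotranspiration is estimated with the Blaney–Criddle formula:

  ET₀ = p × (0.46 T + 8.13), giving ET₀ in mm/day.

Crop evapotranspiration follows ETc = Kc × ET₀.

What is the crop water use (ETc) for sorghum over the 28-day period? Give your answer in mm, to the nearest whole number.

169 mm

ET₀ = 0.30 × (0.46 × 22.0 + 8.13) = 0.30 × 18.250 = 5.4750 mm/d
ETc = Kc × ET₀ = 1.10 × 5.4750 = 6.0225 mm/d
Over 28 days: 6.0225 × 28 = 168.630 mm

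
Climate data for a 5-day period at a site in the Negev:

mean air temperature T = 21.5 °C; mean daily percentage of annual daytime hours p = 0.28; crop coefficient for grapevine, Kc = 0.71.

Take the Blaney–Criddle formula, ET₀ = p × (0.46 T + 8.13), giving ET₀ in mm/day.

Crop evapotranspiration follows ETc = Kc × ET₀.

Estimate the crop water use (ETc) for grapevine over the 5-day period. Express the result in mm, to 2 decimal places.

17.91 mm

ET₀ = 0.28 × (0.46 × 21.5 + 8.13) = 0.28 × 18.020 = 5.0456 mm/d
ETc = Kc × ET₀ = 0.71 × 5.0456 = 3.5824 mm/d
Over 5 days: 3.5824 × 5 = 17.912 mm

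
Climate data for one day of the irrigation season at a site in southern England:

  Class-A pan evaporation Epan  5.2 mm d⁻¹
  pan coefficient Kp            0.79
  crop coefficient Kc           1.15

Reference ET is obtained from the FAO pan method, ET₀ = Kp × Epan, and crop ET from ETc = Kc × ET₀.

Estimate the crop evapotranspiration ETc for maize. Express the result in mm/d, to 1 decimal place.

4.7 mm/d

ET₀ = 0.79 × 5.2 = 4.1080 mm/d
ETc = Kc × ET₀ = 1.15 × 4.1080 = 4.7242 mm/d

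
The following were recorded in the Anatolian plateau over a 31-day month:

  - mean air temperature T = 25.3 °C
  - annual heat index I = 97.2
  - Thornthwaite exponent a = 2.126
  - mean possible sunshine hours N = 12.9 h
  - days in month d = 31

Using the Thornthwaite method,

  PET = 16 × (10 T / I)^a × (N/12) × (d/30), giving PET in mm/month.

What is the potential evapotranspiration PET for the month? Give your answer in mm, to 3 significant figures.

10T/I = 10 × 25.3 / 97.2 = 2.6029
(10T/I)^a = 2.6029^2.126 = 7.6430
Uncorrected PET = 16 × 7.6430 = 122.288 mm
Correction = (N/12)(d/30) = (12.9/12)(31/30) = 1.1108
PET = 122.288 × 1.1108 = 135.838 mm/month

136 mm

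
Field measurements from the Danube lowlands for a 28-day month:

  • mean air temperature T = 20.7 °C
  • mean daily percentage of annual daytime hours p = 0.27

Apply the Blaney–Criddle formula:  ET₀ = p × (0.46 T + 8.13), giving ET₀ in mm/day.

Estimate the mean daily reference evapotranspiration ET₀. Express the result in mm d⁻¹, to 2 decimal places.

ET₀ = 0.27 × (0.46 × 20.7 + 8.13) = 0.27 × 17.652 = 4.7660 mm/d

4.77 mm d⁻¹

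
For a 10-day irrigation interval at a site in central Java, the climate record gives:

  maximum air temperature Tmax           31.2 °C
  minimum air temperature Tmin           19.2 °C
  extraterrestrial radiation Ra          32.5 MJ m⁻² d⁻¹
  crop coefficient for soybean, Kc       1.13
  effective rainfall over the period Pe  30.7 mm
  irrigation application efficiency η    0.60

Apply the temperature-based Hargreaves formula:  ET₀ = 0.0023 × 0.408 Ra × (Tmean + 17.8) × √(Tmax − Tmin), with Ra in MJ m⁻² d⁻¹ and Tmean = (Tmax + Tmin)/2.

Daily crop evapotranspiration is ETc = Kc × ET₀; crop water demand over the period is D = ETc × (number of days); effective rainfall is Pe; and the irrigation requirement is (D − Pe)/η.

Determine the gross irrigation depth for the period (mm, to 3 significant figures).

Tmean = (31.2 + 19.2)/2 = 25.20 °C
0.408 Ra = 0.408 × 32.5 = 13.2600 mm/d equivalent
ET₀ = 0.0023 × 13.2600 × (25.20 + 17.8) × √12.0 = 0.0023 × 13.2600 × 43.00 × 3.4641 = 4.5429 mm/d
ETc = Kc × ET₀ = 1.13 × 4.5429 = 5.1335 mm/d
Crop demand D = ETc × 10 d = 5.1335 × 10 = 51.335 mm
D − Pe = 51.335 − 30.7 = 20.635 mm
Gross irrigation = 20.635 / 0.60 = 34.392 mm

34.4 mm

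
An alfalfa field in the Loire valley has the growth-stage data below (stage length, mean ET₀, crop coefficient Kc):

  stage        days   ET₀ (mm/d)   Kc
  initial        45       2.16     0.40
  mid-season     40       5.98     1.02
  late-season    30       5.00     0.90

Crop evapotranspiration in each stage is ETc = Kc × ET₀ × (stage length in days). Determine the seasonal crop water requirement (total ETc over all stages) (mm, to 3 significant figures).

initial: 0.40 × 2.16 × 45 = 38.88 mm
mid-season: 1.02 × 5.98 × 40 = 243.98 mm
late-season: 0.90 × 5.00 × 30 = 135.00 mm
Seasonal total = 417.86 mm

418 mm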